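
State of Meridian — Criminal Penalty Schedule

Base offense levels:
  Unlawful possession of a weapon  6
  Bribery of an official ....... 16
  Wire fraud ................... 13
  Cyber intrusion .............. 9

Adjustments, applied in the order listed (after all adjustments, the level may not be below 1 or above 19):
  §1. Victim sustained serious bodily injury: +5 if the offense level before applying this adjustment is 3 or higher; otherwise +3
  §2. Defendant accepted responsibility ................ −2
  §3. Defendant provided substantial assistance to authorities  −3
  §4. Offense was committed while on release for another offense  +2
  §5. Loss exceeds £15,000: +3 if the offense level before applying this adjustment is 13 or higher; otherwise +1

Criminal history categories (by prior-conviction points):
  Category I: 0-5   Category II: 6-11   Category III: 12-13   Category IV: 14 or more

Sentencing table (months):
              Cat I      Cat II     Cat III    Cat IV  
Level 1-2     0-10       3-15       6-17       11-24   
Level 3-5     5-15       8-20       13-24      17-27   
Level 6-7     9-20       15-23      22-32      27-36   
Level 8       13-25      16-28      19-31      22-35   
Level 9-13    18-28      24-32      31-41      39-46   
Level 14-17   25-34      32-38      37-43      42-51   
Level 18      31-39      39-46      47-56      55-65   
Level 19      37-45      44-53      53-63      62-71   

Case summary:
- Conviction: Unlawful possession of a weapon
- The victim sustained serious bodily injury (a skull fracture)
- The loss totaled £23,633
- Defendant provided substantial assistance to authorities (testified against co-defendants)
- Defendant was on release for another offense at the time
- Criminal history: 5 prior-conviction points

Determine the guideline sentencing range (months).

Base offense level for unlawful possession of a weapon: 6.
§1 applies (level before this adjustment is 6 ≥ 3, so +5): 6 + 5 = 11.
§2 does not apply.
§3 applies: 11 − 3 = 8.
§4 applies: 8 + 2 = 10.
§5 applies (level before this adjustment is 10 < 13, so +1): 10 + 1 = 11.
Final offense level: 11.
Criminal history: 5 prior points → Category I (0-5).
Level 11 falls in the 9-13 band.
Grid: Level 9-13 × Category I = 18-28 months.

18-28 months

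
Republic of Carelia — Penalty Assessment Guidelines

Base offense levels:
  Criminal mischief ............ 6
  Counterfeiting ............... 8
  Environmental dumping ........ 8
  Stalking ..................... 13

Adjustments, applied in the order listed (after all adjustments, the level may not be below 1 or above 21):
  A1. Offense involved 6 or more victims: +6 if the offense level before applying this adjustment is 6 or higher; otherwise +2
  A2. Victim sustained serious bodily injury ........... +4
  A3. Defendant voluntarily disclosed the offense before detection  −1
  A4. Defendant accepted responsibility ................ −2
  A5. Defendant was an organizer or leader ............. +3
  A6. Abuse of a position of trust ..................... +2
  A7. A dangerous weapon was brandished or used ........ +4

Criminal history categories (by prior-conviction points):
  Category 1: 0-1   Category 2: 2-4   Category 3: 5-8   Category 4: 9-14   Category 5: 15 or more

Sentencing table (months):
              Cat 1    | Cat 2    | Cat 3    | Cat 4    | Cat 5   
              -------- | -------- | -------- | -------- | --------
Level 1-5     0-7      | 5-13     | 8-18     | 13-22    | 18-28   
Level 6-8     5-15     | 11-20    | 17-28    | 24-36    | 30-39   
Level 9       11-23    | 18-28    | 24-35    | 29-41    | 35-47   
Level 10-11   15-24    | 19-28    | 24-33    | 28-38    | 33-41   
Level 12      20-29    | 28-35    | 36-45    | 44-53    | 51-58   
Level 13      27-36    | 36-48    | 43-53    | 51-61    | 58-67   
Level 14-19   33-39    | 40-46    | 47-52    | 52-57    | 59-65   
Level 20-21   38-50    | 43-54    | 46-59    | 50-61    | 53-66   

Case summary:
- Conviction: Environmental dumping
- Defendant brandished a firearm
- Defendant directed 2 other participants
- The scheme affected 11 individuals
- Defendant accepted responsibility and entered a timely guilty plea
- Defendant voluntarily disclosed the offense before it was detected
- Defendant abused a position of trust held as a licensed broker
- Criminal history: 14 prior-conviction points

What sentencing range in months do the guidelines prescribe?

50-61 months

Base offense level for environmental dumping: 8.
A1 applies (level before this adjustment is 8 ≥ 6, so +6): 8 + 6 = 14.
A3 applies: 14 − 1 = 13.
A4 applies: 13 − 2 = 11.
A5 applies: 11 + 3 = 14.
A6 applies: 14 + 2 = 16.
A7 applies: 16 + 4 = 20.
Final offense level: 20.
Criminal history: 14 prior points → Category 4 (9-14).
Level 20 falls in the 20-21 band.
Grid: Level 20-21 × Category 4 = 50-61 months.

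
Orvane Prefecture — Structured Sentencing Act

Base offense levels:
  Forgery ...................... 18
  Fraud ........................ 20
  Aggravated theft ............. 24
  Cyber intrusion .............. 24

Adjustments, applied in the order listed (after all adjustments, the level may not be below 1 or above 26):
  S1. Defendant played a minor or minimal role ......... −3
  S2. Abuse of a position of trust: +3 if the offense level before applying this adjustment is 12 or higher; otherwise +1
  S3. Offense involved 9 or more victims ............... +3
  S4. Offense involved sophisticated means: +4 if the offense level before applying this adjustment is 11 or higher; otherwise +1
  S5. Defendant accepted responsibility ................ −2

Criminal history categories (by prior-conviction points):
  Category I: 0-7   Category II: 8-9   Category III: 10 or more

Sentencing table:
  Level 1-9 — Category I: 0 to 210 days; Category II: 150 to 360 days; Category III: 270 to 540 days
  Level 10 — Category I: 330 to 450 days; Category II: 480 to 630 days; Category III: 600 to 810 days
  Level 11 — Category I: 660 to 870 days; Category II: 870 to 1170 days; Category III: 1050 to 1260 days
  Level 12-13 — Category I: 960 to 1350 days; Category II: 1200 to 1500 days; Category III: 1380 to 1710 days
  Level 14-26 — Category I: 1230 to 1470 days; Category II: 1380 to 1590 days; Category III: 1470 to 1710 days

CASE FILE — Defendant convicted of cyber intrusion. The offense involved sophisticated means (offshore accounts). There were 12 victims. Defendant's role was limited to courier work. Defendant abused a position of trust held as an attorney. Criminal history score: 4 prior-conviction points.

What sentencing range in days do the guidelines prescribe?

Base offense level for cyber intrusion: 24.
S1 applies: 24 − 3 = 21.
S2 applies (level before this adjustment is 21 ≥ 12, so +3): 21 + 3 = 24.
S3 applies: 24 + 3 = 27.
S4 applies (level before this adjustment is 27 ≥ 11, so +4): 27 + 4 = 31.
Level 31 exceeds the maximum of 26; capped at 26.
Final offense level: 26.
Criminal history: 4 prior points → Category I (0-7).
Level 26 falls in the 14-26 band.
Grid: Level 14-26 × Category I = 1230-1470 days.

1230-1470 days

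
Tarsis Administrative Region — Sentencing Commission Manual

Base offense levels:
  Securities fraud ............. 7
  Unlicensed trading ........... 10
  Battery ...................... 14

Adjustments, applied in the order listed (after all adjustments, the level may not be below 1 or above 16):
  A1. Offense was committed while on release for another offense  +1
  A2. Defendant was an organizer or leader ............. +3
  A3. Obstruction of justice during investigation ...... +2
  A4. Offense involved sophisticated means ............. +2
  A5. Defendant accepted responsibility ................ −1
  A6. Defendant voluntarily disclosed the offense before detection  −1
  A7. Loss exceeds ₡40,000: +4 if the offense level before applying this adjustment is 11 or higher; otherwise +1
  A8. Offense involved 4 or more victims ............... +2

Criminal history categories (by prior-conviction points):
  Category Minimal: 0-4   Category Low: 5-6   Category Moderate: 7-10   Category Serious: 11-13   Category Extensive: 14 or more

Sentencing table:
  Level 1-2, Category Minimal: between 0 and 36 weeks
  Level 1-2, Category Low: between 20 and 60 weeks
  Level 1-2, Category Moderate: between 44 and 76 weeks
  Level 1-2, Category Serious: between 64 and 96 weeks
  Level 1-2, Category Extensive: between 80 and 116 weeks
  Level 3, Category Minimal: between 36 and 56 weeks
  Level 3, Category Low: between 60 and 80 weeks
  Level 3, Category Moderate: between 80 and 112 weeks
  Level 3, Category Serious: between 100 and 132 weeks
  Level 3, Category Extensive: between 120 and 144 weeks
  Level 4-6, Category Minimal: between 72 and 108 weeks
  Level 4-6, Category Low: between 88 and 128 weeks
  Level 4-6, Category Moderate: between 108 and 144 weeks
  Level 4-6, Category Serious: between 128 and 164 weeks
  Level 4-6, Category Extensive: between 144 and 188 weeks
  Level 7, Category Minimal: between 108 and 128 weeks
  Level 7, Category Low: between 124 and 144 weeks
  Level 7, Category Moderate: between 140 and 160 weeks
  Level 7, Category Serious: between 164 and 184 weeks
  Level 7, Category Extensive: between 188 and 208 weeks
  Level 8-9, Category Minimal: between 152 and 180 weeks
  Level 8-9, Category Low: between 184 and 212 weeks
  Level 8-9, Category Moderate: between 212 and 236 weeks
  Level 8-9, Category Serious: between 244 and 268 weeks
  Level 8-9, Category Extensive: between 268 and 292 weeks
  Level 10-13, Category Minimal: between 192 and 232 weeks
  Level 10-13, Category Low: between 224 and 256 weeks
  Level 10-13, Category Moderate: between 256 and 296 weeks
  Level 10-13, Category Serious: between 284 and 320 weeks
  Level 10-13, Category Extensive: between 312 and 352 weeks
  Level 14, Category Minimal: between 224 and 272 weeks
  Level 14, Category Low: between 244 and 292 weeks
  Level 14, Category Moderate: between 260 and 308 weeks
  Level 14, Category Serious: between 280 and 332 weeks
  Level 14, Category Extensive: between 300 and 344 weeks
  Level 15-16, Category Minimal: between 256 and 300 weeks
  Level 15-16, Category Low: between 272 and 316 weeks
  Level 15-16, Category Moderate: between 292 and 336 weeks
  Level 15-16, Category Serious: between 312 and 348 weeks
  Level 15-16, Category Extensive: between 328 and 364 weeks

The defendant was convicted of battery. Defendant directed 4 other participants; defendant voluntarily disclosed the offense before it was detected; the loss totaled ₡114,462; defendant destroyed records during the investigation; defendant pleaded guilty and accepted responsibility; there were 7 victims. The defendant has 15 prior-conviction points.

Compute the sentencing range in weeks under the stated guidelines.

Base offense level for battery: 14.
A2 applies: 14 + 3 = 17.
A3 applies: 17 + 2 = 19.
A5 applies: 19 − 1 = 18.
A6 applies: 18 − 1 = 17.
A7 applies (level before this adjustment is 17 ≥ 11, so +4): 17 + 4 = 21.
A8 applies: 21 + 2 = 23.
Level 23 exceeds the maximum of 16; capped at 16.
Final offense level: 16.
Criminal history: 15 prior points → Category Extensive (14+).
Level 16 falls in the 15-16 band.
Grid: Level 15-16 × Category Extensive = 328-364 weeks.

328-364 weeks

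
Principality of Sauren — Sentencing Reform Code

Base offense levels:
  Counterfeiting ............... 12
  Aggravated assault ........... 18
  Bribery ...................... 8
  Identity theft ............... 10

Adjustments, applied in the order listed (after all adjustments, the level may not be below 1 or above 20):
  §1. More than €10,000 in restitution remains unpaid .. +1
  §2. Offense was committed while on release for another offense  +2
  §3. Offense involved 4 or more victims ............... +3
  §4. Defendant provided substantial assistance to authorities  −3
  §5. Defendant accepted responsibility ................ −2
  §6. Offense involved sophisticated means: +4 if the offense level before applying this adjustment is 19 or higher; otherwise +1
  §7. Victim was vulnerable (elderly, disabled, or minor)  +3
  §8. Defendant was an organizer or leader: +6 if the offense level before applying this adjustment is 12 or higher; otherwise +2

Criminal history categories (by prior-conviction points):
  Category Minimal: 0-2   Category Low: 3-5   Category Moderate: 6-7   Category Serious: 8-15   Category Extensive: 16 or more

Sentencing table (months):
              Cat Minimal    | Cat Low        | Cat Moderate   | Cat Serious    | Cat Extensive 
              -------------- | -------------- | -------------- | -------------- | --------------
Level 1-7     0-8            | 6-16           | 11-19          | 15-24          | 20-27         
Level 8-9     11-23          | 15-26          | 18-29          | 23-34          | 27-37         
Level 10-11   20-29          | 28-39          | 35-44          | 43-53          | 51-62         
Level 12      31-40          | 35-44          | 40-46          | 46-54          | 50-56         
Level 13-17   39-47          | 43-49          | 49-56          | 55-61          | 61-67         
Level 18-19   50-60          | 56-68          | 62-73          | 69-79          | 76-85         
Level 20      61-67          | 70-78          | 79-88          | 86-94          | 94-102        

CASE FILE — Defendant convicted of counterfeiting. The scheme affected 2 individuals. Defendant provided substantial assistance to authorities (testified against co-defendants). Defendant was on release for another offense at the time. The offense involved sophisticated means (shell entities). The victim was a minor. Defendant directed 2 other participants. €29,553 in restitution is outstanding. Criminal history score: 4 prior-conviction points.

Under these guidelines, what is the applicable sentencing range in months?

70-78 months

Base offense level for counterfeiting: 12.
§1 applies: 12 + 1 = 13.
§2 applies: 13 + 2 = 15.
§4 applies: 15 − 3 = 12.
§5 does not apply.
§6 applies (level before this adjustment is 12 < 19, so +1): 12 + 1 = 13.
§7 applies: 13 + 3 = 16.
§8 applies (level before this adjustment is 16 ≥ 12, so +6): 16 + 6 = 22.
Level 22 exceeds the maximum of 20; capped at 20.
Final offense level: 20.
Criminal history: 4 prior points → Category Low (3-5).
Level 20 falls in the 20 band.
Grid: Level 20 × Category Low = 70-78 months.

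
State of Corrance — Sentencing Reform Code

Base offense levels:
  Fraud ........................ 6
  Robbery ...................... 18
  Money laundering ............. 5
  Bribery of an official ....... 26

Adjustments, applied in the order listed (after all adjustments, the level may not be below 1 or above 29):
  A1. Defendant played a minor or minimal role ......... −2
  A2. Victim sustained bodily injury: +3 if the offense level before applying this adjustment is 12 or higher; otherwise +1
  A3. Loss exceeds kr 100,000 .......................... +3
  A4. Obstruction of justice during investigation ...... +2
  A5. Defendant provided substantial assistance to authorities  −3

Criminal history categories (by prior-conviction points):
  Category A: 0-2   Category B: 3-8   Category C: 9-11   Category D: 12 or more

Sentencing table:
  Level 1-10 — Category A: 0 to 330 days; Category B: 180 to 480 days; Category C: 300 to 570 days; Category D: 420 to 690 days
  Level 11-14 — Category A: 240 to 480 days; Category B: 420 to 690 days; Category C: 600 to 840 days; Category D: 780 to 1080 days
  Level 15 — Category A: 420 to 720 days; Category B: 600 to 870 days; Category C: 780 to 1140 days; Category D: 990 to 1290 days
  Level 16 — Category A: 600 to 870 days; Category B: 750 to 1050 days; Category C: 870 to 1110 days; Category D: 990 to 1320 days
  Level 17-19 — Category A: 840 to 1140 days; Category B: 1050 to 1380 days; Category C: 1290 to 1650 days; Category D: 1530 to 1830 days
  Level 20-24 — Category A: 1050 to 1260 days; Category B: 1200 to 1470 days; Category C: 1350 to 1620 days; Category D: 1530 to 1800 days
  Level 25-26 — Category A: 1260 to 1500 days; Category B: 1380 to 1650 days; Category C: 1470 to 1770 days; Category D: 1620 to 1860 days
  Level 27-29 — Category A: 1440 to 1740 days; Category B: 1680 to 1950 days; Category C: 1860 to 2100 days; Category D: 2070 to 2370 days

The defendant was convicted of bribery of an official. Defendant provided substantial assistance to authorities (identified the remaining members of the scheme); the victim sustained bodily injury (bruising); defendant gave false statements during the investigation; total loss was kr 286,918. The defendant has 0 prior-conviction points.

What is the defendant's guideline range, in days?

1440-1740 days

Base offense level for bribery of an official: 26.
A1 does not apply.
A2 applies (level before this adjustment is 26 ≥ 12, so +3): 26 + 3 = 29.
A3 applies: 29 + 3 = 32.
A4 applies: 32 + 2 = 34.
A5 applies: 34 − 3 = 31.
Level 31 exceeds the maximum of 29; capped at 29.
Final offense level: 29.
Criminal history: 0 prior points → Category A (0-2).
Level 29 falls in the 27-29 band.
Grid: Level 27-29 × Category A = 1440-1740 days.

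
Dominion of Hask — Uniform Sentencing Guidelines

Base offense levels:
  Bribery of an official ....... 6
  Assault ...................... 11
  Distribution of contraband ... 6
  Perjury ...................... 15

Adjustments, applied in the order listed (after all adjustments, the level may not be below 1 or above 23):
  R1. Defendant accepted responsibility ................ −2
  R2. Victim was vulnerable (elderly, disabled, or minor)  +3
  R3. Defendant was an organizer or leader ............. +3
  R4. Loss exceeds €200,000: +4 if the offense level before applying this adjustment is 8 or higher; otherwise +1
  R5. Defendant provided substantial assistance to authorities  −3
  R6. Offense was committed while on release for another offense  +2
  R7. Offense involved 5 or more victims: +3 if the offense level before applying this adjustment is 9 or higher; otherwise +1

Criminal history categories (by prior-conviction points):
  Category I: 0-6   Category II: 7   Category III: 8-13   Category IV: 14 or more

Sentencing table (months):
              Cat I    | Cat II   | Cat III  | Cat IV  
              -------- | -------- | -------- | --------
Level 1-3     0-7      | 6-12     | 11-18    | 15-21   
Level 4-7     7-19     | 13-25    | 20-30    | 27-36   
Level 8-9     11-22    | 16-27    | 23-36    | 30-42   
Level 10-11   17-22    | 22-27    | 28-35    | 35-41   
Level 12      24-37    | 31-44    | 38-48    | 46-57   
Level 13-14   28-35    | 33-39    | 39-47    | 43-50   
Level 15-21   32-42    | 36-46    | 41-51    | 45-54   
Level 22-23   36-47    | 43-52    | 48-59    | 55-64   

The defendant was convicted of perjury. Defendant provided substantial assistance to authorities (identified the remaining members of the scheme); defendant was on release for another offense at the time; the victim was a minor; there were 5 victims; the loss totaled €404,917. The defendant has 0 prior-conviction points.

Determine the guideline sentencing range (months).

Base offense level for perjury: 15.
R2 applies: 15 + 3 = 18.
R3 does not apply.
R4 applies (level before this adjustment is 18 ≥ 8, so +4): 18 + 4 = 22.
R5 applies: 22 − 3 = 19.
R6 applies: 19 + 2 = 21.
R7 applies (level before this adjustment is 21 ≥ 9, so +3): 21 + 3 = 24.
Level 24 exceeds the maximum of 23; capped at 23.
Final offense level: 23.
Criminal history: 0 prior points → Category I (0-6).
Level 23 falls in the 22-23 band.
Grid: Level 22-23 × Category I = 36-47 months.

36-47 months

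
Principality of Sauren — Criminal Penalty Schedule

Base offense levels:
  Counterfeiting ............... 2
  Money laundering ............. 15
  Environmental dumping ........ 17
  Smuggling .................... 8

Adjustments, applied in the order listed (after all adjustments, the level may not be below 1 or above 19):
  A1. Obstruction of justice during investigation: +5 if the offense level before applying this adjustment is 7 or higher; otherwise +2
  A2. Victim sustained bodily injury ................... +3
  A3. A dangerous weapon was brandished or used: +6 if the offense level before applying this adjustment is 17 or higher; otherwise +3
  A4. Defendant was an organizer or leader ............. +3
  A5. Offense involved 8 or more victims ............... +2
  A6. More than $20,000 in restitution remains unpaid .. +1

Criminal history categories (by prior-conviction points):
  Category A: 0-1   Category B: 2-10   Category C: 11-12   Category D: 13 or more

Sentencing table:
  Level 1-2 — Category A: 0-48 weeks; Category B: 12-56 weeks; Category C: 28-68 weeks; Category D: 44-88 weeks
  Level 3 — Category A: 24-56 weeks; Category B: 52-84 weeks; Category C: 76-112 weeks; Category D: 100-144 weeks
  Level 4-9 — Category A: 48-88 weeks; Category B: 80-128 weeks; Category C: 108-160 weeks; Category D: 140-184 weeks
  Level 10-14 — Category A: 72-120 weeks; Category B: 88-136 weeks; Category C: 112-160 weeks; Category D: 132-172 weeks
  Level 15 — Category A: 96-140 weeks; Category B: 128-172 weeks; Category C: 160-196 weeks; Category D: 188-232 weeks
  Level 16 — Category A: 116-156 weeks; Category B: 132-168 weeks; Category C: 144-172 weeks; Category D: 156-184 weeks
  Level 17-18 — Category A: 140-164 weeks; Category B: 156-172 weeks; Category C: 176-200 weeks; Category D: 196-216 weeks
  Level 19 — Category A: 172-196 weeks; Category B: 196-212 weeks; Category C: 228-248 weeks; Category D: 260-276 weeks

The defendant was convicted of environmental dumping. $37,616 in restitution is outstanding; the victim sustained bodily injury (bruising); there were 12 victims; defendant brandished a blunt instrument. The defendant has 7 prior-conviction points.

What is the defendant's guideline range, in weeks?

196-212 weeks

Base offense level for environmental dumping: 17.
A2 applies: 17 + 3 = 20.
A3 applies (level before this adjustment is 20 ≥ 17, so +6): 20 + 6 = 26.
A4 does not apply.
A5 applies: 26 + 2 = 28.
A6 applies: 28 + 1 = 29.
Level 29 exceeds the maximum of 19; capped at 19.
Final offense level: 19.
Criminal history: 7 prior points → Category B (2-10).
Level 19 falls in the 19 band.
Grid: Level 19 × Category B = 196-212 weeks.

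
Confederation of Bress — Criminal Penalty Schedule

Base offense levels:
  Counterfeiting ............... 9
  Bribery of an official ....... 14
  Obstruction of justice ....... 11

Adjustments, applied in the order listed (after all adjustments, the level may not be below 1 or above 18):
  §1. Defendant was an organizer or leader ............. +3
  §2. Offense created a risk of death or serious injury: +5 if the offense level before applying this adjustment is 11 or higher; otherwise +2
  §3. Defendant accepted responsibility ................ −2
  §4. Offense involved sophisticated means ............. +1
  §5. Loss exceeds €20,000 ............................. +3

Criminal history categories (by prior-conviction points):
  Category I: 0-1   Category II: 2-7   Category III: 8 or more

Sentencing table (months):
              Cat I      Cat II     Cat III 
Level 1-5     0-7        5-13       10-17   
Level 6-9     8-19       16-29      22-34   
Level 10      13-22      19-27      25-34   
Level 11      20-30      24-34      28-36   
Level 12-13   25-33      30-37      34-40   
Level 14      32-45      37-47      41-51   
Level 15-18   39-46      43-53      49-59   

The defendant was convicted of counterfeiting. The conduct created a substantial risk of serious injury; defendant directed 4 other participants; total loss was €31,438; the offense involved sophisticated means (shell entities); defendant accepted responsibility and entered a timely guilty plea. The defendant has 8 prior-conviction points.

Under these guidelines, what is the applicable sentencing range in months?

Base offense level for counterfeiting: 9.
§1 applies: 9 + 3 = 12.
§2 applies (level before this adjustment is 12 ≥ 11, so +5): 12 + 5 = 17.
§3 applies: 17 − 2 = 15.
§4 applies: 15 + 1 = 16.
§5 applies: 16 + 3 = 19.
Level 19 exceeds the maximum of 18; capped at 18.
Final offense level: 18.
Criminal history: 8 prior points → Category III (8+).
Level 18 falls in the 15-18 band.
Grid: Level 15-18 × Category III = 49-59 months.

49-59 months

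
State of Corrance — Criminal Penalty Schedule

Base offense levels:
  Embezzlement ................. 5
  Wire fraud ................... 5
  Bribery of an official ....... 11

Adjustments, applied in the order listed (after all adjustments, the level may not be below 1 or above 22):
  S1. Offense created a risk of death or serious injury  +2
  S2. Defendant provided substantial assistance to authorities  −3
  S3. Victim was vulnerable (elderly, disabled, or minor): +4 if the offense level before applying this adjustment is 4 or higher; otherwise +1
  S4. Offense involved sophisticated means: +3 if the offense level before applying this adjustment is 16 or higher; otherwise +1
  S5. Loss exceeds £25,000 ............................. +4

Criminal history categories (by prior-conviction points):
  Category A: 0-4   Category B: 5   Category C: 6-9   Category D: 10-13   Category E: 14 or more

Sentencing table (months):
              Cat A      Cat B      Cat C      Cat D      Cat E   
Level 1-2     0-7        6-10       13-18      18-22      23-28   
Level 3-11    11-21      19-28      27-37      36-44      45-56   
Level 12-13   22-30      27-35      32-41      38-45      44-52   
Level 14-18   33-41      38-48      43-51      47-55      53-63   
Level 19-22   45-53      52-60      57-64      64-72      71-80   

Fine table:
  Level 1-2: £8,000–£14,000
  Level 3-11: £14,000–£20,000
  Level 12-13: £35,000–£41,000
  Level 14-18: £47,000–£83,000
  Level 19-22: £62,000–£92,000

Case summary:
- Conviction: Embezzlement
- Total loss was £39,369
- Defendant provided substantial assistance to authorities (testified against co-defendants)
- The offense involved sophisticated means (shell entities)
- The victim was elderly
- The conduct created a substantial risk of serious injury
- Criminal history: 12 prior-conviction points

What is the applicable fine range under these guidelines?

£35,000–£41,000

Base offense level for embezzlement: 5.
S1 applies: 5 + 2 = 7.
S2 applies: 7 − 3 = 4.
S3 applies (level before this adjustment is 4 ≥ 4, so +4): 4 + 4 = 8.
S4 applies (level before this adjustment is 8 < 16, so +1): 8 + 1 = 9.
S5 applies: 9 + 4 = 13.
Final offense level: 13.
Level 13 falls in the 12-13 band.
Fine table: Level 12-13 → £35,000–£41,000.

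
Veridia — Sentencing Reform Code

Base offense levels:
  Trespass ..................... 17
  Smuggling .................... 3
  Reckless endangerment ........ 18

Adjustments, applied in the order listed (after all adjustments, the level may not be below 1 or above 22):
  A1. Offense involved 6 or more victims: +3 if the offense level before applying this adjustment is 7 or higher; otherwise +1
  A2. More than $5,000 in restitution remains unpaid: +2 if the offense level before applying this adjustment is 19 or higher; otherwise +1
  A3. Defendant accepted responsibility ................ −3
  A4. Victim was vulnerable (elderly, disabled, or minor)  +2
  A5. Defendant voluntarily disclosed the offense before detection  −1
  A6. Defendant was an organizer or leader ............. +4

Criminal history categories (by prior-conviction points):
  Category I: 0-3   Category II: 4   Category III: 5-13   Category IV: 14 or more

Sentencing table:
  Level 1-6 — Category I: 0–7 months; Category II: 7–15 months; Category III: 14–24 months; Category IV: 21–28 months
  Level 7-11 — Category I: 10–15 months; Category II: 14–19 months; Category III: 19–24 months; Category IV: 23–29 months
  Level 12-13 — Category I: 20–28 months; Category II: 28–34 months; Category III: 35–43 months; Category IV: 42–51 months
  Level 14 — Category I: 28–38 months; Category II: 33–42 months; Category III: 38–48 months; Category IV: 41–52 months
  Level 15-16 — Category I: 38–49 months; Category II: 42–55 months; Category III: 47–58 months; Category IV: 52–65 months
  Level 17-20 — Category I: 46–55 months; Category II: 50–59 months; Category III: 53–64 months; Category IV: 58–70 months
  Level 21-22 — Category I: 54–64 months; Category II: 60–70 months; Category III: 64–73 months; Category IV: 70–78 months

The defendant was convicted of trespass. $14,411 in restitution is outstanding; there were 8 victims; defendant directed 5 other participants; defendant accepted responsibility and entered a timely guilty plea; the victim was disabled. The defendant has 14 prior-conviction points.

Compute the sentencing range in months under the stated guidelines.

Base offense level for trespass: 17.
A1 applies (level before this adjustment is 17 ≥ 7, so +3): 17 + 3 = 20.
A2 applies (level before this adjustment is 20 ≥ 19, so +2): 20 + 2 = 22.
A3 applies: 22 − 3 = 19.
A4 applies: 19 + 2 = 21.
A6 applies: 21 + 4 = 25.
Level 25 exceeds the maximum of 22; capped at 22.
Final offense level: 22.
Criminal history: 14 prior points → Category IV (14+).
Level 22 falls in the 21-22 band.
Grid: Level 21-22 × Category IV = 70-78 months.

70-78 months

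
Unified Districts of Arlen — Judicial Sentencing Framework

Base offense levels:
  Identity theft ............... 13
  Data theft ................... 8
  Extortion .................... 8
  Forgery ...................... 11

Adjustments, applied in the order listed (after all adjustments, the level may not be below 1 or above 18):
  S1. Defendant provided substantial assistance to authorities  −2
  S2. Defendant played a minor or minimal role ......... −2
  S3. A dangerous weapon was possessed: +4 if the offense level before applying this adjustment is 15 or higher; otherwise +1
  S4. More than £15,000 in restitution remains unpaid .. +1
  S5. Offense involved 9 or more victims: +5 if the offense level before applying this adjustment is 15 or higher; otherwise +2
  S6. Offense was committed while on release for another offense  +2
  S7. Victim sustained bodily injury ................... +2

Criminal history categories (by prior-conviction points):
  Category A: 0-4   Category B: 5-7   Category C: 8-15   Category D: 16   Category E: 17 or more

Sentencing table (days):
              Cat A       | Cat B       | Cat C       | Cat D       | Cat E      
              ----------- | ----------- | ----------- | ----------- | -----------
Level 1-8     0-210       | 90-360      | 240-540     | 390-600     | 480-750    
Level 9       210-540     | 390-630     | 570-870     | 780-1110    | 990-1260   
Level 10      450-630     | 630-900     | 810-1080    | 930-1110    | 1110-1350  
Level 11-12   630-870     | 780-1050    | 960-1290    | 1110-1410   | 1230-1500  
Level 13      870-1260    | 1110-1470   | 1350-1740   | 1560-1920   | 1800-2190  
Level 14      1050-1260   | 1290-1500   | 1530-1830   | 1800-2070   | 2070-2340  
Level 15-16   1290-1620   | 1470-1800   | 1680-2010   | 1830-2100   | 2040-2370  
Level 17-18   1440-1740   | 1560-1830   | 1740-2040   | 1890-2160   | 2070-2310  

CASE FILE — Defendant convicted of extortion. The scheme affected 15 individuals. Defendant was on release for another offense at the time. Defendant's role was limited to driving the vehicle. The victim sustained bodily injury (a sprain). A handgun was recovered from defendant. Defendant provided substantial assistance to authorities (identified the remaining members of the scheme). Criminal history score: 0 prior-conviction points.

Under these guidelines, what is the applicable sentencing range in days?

630-870 days

Base offense level for extortion: 8.
S1 applies: 8 − 2 = 6.
S2 applies: 6 − 2 = 4.
S3 applies (level before this adjustment is 4 < 15, so +1): 4 + 1 = 5.
S4 does not apply.
S5 applies (level before this adjustment is 5 < 15, so +2): 5 + 2 = 7.
S6 applies: 7 + 2 = 9.
S7 applies: 9 + 2 = 11.
Final offense level: 11.
Criminal history: 0 prior points → Category A (0-4).
Level 11 falls in the 11-12 band.
Grid: Level 11-12 × Category A = 630-870 days.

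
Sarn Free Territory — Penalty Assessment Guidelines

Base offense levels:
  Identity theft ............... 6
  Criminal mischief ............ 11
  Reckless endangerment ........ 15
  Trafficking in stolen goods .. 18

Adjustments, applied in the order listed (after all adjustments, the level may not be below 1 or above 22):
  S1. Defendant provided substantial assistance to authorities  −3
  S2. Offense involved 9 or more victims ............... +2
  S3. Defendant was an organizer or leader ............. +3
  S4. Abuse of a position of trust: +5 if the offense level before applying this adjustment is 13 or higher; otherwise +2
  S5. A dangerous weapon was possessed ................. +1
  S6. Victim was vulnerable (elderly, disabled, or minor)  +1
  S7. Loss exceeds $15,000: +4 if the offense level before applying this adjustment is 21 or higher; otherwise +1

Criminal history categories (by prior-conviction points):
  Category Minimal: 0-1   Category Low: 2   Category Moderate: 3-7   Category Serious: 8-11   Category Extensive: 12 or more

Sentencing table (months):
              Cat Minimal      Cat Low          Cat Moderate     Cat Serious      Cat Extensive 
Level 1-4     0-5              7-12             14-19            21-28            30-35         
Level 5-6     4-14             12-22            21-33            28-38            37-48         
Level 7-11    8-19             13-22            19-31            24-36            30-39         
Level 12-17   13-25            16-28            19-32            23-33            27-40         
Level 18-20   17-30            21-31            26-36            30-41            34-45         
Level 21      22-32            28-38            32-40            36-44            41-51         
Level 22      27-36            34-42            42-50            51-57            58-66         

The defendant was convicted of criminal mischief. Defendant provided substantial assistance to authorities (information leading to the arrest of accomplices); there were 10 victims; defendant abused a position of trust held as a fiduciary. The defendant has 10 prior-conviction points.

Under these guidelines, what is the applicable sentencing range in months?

23-33 months

Base offense level for criminal mischief: 11.
S1 applies: 11 − 3 = 8.
S2 applies: 8 + 2 = 10.
S4 applies (level before this adjustment is 10 < 13, so +2): 10 + 2 = 12.
Final offense level: 12.
Criminal history: 10 prior points → Category Serious (8-11).
Level 12 falls in the 12-17 band.
Grid: Level 12-17 × Category Serious = 23-33 months.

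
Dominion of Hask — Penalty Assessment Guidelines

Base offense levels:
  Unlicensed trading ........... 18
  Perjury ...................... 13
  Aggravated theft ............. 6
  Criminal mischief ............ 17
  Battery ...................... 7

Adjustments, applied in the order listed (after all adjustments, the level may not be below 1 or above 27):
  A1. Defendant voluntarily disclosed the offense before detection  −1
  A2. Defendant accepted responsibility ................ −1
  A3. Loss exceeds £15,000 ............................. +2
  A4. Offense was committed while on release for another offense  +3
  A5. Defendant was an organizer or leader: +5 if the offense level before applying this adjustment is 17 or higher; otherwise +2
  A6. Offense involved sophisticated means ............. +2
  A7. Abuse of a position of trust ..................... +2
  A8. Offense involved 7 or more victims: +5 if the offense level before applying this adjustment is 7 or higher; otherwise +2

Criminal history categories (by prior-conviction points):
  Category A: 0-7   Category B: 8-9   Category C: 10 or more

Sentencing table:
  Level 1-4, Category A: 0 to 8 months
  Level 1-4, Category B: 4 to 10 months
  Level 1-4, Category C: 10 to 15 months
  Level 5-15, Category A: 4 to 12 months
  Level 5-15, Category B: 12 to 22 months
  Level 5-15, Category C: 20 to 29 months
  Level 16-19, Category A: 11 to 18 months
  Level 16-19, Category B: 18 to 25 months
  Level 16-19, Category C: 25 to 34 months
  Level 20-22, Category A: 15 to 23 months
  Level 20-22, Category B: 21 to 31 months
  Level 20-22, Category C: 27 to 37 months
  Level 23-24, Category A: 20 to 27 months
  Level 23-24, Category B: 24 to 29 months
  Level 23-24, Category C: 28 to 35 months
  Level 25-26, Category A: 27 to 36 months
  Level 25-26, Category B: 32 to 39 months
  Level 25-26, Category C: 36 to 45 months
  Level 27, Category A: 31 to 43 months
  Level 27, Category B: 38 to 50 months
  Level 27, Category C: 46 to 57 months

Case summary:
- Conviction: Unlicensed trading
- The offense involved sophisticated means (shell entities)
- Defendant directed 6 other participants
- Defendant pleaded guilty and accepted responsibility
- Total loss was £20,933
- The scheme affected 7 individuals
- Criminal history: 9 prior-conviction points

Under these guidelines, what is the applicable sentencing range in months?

Base offense level for unlicensed trading: 18.
A2 applies: 18 − 1 = 17.
A3 applies: 17 + 2 = 19.
A4 does not apply.
A5 applies (level before this adjustment is 19 ≥ 17, so +5): 19 + 5 = 24.
A6 applies: 24 + 2 = 26.
A7 does not apply.
A8 applies (level before this adjustment is 26 ≥ 7, so +5): 26 + 5 = 31.
Level 31 exceeds the maximum of 27; capped at 27.
Final offense level: 27.
Criminal history: 9 prior points → Category B (8-9).
Level 27 falls in the 27 band.
Grid: Level 27 × Category B = 38-50 months.

38-50 months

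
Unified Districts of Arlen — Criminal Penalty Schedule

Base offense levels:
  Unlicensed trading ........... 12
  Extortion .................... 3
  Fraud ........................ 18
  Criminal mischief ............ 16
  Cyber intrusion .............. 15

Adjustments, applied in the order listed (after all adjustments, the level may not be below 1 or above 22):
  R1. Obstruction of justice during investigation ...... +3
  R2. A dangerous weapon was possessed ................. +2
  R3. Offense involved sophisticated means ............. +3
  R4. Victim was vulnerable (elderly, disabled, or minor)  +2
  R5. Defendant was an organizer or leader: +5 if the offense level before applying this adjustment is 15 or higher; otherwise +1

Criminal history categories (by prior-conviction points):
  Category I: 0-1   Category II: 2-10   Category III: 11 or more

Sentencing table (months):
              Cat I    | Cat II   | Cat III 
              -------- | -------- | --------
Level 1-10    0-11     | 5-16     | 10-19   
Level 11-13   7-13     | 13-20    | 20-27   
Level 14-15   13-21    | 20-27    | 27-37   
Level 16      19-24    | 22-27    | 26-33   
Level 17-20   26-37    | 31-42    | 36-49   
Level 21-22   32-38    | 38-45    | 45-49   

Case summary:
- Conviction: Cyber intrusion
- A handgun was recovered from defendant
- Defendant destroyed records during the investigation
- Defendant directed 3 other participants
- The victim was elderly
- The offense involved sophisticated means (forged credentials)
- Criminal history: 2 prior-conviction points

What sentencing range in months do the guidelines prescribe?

Base offense level for cyber intrusion: 15.
R1 applies: 15 + 3 = 18.
R2 applies: 18 + 2 = 20.
R3 applies: 20 + 3 = 23.
R4 applies: 23 + 2 = 25.
R5 applies (level before this adjustment is 25 ≥ 15, so +5): 25 + 5 = 30.
Level 30 exceeds the maximum of 22; capped at 22.
Final offense level: 22.
Criminal history: 2 prior points → Category II (2-10).
Level 22 falls in the 21-22 band.
Grid: Level 21-22 × Category II = 38-45 months.

38-45 months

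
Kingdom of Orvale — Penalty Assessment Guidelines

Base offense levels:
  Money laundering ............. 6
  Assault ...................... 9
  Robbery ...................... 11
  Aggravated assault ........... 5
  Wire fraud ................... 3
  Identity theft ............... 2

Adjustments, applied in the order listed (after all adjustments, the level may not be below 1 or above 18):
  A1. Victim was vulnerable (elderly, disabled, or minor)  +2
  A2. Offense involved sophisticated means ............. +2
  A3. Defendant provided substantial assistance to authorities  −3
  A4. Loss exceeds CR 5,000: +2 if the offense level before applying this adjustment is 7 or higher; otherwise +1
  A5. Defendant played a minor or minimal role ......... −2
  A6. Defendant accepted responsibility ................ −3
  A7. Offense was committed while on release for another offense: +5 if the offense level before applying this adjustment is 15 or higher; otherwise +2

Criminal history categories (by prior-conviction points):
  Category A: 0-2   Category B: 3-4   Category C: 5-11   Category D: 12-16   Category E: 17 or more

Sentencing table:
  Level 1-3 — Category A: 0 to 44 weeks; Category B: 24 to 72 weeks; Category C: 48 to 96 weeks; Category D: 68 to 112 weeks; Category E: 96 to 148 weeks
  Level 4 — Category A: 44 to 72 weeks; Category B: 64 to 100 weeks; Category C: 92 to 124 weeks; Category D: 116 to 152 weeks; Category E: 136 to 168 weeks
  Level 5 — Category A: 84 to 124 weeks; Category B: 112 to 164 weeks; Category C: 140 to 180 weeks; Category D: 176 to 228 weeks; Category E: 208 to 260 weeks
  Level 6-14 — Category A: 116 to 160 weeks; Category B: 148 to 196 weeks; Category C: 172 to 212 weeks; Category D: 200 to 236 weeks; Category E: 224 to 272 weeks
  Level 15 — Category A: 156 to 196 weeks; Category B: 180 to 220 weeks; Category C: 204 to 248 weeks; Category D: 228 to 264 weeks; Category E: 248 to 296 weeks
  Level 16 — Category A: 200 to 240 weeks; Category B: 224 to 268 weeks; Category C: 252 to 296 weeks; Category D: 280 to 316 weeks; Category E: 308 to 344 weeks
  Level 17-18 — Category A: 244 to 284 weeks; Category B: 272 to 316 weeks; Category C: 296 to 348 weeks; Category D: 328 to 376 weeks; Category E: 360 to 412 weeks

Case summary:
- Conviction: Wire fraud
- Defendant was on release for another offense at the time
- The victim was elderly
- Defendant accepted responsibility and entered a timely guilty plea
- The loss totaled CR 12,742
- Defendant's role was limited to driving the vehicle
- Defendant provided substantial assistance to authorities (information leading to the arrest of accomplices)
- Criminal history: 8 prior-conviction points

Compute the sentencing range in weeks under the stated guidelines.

Base offense level for wire fraud: 3.
A1 applies: 3 + 2 = 5.
A3 applies: 5 − 3 = 2.
A4 applies (level before this adjustment is 2 < 7, so +1): 2 + 1 = 3.
A5 applies: 3 − 2 = 1.
A6 applies: 1 − 3 = -2.
A7 applies (level before this adjustment is -2 < 15, so +2): -2 + 2 = 0.
Level 0 is below the minimum of 1; floored at 1.
Final offense level: 1.
Criminal history: 8 prior points → Category C (5-11).
Level 1 falls in the 1-3 band.
Grid: Level 1-3 × Category C = 48-96 weeks.

48-96 weeks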